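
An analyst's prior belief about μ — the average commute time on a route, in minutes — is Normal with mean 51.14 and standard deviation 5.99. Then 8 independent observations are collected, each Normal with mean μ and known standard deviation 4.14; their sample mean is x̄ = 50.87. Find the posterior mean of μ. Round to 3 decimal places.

With known σ, the Normal prior is conjugate. Weight on the data is w = (n/σ²)/(n/σ² + 1/τ₀²) = 0.466755/(0.466755+0.0278706) = 0.94365.
Posterior mean = w·x̄ + (1−w)·μ₀ = 0.94365·50.87 + 0.056347·51.14 = 50.885.

Posterior mean ≈ 50.885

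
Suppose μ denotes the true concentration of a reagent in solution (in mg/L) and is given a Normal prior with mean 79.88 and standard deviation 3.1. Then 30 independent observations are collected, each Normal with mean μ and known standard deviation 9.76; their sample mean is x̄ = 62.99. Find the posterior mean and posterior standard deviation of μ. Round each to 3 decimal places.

Posterior mean ≈ 67.185; posterior SD ≈ 1.545

With known σ, the Normal prior is conjugate. Weight on the data is w = (n/σ²)/(n/σ² + 1/τ₀²) = 0.314936/(0.314936+0.104058) = 0.75165.
Posterior mean = w·x̄ + (1−w)·μ₀ = 0.75165·62.99 + 0.24835·79.88 = 67.185. Posterior variance = 1/(0.314936+0.104058) = 2.38667, so SD = 1.545.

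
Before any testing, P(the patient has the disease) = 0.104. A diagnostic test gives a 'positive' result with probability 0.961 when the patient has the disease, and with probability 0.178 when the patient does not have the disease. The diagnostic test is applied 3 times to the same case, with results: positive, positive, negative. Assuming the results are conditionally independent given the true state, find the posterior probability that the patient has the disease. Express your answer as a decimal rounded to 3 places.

Posterior P(H) ≈ 0.138

With H the event that the patient has the disease, the joint likelihood of the observed sequence is P(data|H) = 0.961·0.961·0.039 = 0.036017 and P(data|¬H) = 0.178·0.178·0.822 = 0.026044.
Bayes: P(H|data) = 0.104·0.036017 / (0.104·0.036017 + 0.896·0.026044) = 0.0037458/0.027081 = 0.1383.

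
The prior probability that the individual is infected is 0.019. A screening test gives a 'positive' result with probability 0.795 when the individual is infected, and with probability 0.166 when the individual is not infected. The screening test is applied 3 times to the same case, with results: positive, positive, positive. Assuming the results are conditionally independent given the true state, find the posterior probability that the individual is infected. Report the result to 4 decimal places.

Posterior P(H) ≈ 0.6803

Let H be the event that the individual is infected; start with P(H) = 0.019. P('positive'|H) = 0.795, P('positive'|¬H) = 0.166.
Update on result 1 ('positive'): P(H) ← 0.795·0.0190 / (0.795·0.0190 + 0.166·0.9810) = 0.015105/0.17795 = 0.0849.
Update on result 2 ('positive'): P(H) ← 0.795·0.0849 / (0.795·0.0849 + 0.166·0.9151) = 0.067482/0.21939 = 0.3076.
Update on result 3 ('positive'): P(H) ← 0.795·0.3076 / (0.795·0.3076 + 0.166·0.6924) = 0.24453/0.35947 = 0.6803.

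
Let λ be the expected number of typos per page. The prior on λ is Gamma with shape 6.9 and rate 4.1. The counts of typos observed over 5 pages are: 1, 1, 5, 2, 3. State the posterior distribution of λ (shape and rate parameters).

The Poisson likelihood adds the total count to the shape and the number of exposure periods to the rate. Here ∑xᵢ = 12 and n = 5, so shape 6.9→18.9 and rate 4.1→9.1.

Posterior: Gamma(shape=18.9, rate=9.1)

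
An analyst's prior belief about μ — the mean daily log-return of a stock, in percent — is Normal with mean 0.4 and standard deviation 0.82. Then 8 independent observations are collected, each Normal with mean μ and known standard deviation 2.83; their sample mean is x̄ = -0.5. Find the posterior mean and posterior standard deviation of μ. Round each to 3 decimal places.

Posterior mean ≈ 0.038; posterior SD ≈ 0.634

Prior precision 1/τ₀² = 1/0.82² = 1.48721; data precision n/σ² = 8/2.83² = 0.998889.
Posterior precision = 1.48721 + 0.998889 = 2.48610, giving posterior SD = 1/√2.48610 = 0.634.
Posterior mean = (1.48721·0.4 + 0.998889·-0.5) / 2.48610 = 0.038.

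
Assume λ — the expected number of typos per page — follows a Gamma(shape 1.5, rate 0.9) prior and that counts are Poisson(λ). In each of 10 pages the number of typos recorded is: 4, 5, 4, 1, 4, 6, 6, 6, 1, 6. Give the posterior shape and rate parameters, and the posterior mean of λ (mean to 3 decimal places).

Posterior: Gamma(shape=44.5, rate=10.9); mean ≈ 4.083

Total count ∑xᵢ = 43 over n = 10 pages.
Gamma is conjugate to the Poisson likelihood: posterior is Gamma(shape = 1.5+43 = 44.5, rate = 0.9+10 = 10.9).
E[λ | data] = 44.5/10.9 = 4.083.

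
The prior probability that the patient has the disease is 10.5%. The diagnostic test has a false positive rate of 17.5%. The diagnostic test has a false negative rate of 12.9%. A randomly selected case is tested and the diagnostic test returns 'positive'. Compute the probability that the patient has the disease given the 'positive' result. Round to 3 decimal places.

P(H | E) ≈ 0.369

Let H be the event that the patient has the disease. P(H) = 0.105, so P(¬H) = 0.895. With E the 'positive' result, P(E|H) = 0.871 and P(E|¬H) = 0.175.
P(E) = 0.871·0.105 + 0.175·0.895 = 0.091455 + 0.15662 = 0.24808.
By Bayes' theorem, P(H|E) = 0.091455 / 0.24808 = 0.369.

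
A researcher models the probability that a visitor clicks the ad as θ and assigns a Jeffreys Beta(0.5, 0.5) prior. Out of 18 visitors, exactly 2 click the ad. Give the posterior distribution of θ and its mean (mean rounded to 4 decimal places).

Observing 2 successes and 16 failures updates Beta(0.5, 0.5) by adding the success and failure counts to the two shape parameters: α = 0.5+2 = 2.5, β = 0.5+16 = 16.5.
Posterior mean = α/(α+β) = 2.5/19 = 0.1316.

Posterior: Beta(2.5, 16.5); mean ≈ 0.1316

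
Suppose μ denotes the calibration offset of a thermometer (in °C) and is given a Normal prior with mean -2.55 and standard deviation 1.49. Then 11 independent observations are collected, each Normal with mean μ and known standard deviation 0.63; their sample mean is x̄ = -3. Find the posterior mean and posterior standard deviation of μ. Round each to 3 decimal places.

Prior precision 1/τ₀² = 1/1.49² = 0.450430; data precision n/σ² = 11/0.63² = 27.7148.
Posterior precision = 0.450430 + 27.7148 = 28.1652, giving posterior SD = 1/√28.1652 = 0.188.
Posterior mean = (0.450430·-2.55 + 27.7148·-3) / 28.1652 = -2.993.

Posterior mean ≈ -2.993; posterior SD ≈ 0.188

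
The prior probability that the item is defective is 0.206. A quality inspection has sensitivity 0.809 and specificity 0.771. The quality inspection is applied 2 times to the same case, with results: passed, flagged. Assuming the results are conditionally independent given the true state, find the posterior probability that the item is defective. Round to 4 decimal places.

Posterior P(H) ≈ 0.1850

Let H be the event that the item is defective; start with P(H) = 0.206. P('flagged'|H) = 0.809, P('flagged'|¬H) = 0.229.
Update on result 1 ('passed'): P(H) ← 0.191·0.2060 / (0.191·0.2060 + 0.771·0.7940) = 0.039346/0.65152 = 0.0604.
Update on result 2 ('flagged'): P(H) ← 0.809·0.0604 / (0.809·0.0604 + 0.229·0.9396) = 0.048856/0.26403 = 0.1850.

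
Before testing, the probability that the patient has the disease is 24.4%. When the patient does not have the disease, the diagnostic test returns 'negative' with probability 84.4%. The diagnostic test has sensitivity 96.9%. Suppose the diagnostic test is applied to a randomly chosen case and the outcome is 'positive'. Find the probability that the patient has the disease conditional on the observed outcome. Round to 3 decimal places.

Write H for 'the patient has the disease'. Prior odds H:¬H = 0.244/0.756 = 0.32275. For the 'positive' outcome, the likelihood ratio is 0.969/0.156 = 6.2115.
Posterior odds = 0.32275 × 6.2115 = 2.0048, so P(H|E) = 2.0048/(1+2.0048) = 0.667.

P(H | E) ≈ 0.667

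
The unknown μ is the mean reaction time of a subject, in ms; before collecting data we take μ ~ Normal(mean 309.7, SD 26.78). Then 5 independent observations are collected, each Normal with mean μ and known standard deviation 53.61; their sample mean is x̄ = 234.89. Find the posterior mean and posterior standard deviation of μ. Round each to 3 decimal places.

With known σ, the Normal prior is conjugate. Weight on the data is w = (n/σ²)/(n/σ² + 1/τ₀²) = 0.00173972/(0.00173972+0.00139437) = 0.55509.
Posterior mean = w·x̄ + (1−w)·μ₀ = 0.55509·234.89 + 0.44491·309.7 = 268.173. Posterior variance = 1/(0.00173972+0.00139437) = 319.072, so SD = 17.863.

Posterior mean ≈ 268.173; posterior SD ≈ 17.863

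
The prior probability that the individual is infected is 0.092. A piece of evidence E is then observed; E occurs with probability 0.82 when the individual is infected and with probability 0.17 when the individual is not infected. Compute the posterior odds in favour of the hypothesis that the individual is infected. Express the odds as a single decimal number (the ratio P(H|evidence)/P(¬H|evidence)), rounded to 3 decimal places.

Posterior odds ≈ 0.489

Prior odds = 0.092/(1−0.092) = 0.10132. In log-odds, ln(0.10132) = -2.2895.
Add log likelihood ratio: ln(4.8235) = 1.5735.
Posterior log-odds = -0.71595, so posterior odds = exp(-0.71595) = 0.48873.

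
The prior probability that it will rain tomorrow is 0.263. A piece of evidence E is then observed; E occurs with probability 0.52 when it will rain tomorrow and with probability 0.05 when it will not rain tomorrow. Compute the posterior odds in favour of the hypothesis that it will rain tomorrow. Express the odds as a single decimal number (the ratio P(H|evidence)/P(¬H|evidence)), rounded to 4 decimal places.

Prior odds = 0.263/(1−0.263) = 0.35685.
Likelihood ratio for E = 0.52/0.05 = 10.400.
Posterior odds = prior odds × LR = 3.7113.

Posterior odds ≈ 3.7113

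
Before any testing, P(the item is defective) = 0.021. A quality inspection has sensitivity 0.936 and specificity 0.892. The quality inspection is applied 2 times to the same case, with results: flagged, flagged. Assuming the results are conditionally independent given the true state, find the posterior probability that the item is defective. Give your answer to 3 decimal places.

Posterior P(H) ≈ 0.617

With H the event that the item is defective, the joint likelihood of the observed sequence is P(data|H) = 0.936·0.936 = 0.87610 and P(data|¬H) = 0.108·0.108 = 0.011664.
Bayes: P(H|data) = 0.021·0.87610 / (0.021·0.87610 + 0.979·0.011664) = 0.018398/0.029817 = 0.6170.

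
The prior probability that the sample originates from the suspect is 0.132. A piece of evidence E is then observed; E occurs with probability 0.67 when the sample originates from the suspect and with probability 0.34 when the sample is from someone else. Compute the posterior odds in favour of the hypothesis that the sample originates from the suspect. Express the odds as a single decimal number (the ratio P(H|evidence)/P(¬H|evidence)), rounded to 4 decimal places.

Posterior odds ≈ 0.2997

Prior odds = 0.132/(1−0.132) = 0.15207.
Likelihood ratio for E = 0.67/0.34 = 1.9706.
Posterior odds = prior odds × LR = 0.29967.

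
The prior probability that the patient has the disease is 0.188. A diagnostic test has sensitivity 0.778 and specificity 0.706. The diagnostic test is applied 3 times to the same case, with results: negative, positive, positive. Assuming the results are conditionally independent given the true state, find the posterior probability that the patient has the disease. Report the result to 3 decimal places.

With H the event that the patient has the disease, the joint likelihood of the observed sequence is P(data|H) = 0.222·0.778·0.778 = 0.13437 and P(data|¬H) = 0.706·0.294·0.294 = 0.061024.
Bayes: P(H|data) = 0.188·0.13437 / (0.188·0.13437 + 0.812·0.061024) = 0.025262/0.074813 = 0.3377.

Posterior P(H) ≈ 0.338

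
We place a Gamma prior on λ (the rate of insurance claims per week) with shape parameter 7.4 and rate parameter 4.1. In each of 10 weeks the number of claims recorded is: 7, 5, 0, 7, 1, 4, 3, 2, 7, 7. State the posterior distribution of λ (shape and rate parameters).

The Poisson likelihood adds the total count to the shape and the number of exposure periods to the rate. Here ∑xᵢ = 43 and n = 10, so shape 7.4→50.4 and rate 4.1→14.1.

Posterior: Gamma(shape=50.4, rate=14.1)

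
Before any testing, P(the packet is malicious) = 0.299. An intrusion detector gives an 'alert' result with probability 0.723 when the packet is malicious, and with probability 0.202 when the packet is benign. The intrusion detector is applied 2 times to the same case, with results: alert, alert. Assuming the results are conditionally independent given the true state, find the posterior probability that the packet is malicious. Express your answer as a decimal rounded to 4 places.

Let H be the event that the packet is malicious; start with P(H) = 0.299. P('alert'|H) = 0.723, P('alert'|¬H) = 0.202.
Update on result 1 ('alert'): P(H) ← 0.723·0.2990 / (0.723·0.2990 + 0.202·0.7010) = 0.21618/0.35778 = 0.6042.
Update on result 2 ('alert'): P(H) ← 0.723·0.6042 / (0.723·0.6042 + 0.202·0.3958) = 0.43685/0.51680 = 0.8453.

Posterior P(H) ≈ 0.8453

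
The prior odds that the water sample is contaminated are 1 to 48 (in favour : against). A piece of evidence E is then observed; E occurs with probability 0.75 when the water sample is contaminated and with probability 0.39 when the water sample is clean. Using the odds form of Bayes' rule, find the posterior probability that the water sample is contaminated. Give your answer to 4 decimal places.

Prior odds = 1/48 = 0.020833.
Likelihood ratio for E = 0.75/0.39 = 1.9231.
Posterior odds = prior odds × LR = 0.040064.
Posterior probability = odds/(1+odds) = 0.040064/1.0401 = 0.0385.

Posterior probability ≈ 0.0385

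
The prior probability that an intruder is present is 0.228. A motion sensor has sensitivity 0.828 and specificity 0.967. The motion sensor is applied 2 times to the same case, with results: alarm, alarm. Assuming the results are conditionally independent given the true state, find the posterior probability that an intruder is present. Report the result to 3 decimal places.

With H the event that an intruder is present, the joint likelihood of the observed sequence is P(data|H) = 0.828·0.828 = 0.68558 and P(data|¬H) = 0.033·0.033 = 0.0010890.
Bayes: P(H|data) = 0.228·0.68558 / (0.228·0.68558 + 0.772·0.0010890) = 0.15631/0.15715 = 0.9947.

Posterior P(H) ≈ 0.995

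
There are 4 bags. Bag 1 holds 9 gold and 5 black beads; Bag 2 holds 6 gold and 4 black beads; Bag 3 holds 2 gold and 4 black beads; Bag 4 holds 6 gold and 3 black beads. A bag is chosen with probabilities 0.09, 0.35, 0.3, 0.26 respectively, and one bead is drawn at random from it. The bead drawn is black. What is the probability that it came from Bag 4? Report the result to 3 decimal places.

Tabulate prior·likelihood by source: [1] prior 0.09, lik 0.3571, product 0.03214; [2] prior 0.35, lik 0.4, product 0.1400; [3] prior 0.3, lik 0.6667, product 0.2000; [4] prior 0.26, lik 0.3333, product 0.08667.
Normalizing constant = 0.45881; the posterior for Bag 4 is its product over the sum, 0.08667/0.45881 = 0.189.

Posterior probability ≈ 0.189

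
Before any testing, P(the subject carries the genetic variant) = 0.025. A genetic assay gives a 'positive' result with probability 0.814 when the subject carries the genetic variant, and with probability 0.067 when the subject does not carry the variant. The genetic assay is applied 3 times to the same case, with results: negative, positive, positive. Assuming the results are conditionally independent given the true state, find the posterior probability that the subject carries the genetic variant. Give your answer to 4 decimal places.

Posterior P(H) ≈ 0.4300

With H the event that the subject carries the genetic variant, the joint likelihood of the observed sequence is P(data|H) = 0.186·0.814·0.814 = 0.12324 and P(data|¬H) = 0.933·0.067·0.067 = 0.0041882.
Bayes: P(H|data) = 0.025·0.12324 / (0.025·0.12324 + 0.975·0.0041882) = 0.0030811/0.0071646 = 0.4300.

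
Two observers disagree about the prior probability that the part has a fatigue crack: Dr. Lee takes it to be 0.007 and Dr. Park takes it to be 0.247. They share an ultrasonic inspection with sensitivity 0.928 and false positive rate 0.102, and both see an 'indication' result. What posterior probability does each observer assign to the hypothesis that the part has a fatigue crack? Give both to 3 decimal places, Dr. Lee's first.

Dr. Lee: 0.060; Dr. Park: 0.749

The likelihood ratio for an 'indication' result is 0.928/0.102 = 9.0980.
Dr. Lee: prior odds 0.007/0.993 = 0.0070493; posterior odds 0.064135; posterior probability 0.060.
Dr. Park: prior odds 0.247/0.753 = 0.32802; posterior odds 2.9844; posterior probability 0.749.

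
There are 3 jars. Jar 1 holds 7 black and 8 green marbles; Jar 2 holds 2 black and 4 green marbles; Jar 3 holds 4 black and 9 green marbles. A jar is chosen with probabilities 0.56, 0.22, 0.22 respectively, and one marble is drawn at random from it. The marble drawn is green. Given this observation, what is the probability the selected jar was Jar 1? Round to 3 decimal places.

Posterior probability ≈ 0.500

Tabulate prior·likelihood by source: [1] prior 0.56, lik 0.5333, product 0.2987; [2] prior 0.22, lik 0.6667, product 0.1467; [3] prior 0.22, lik 0.6923, product 0.1523.
Normalizing constant = 0.59764; the posterior for Jar 1 is its product over the sum, 0.2987/0.59764 = 0.500.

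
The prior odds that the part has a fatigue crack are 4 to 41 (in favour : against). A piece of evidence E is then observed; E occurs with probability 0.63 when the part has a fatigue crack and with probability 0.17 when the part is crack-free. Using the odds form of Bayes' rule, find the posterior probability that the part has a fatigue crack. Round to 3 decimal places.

Posterior probability ≈ 0.266

Prior odds = 4/41 = 0.097561. In log-odds, ln(0.097561) = -2.3273.
Add log likelihood ratio: ln(3.7059) = 1.3099.
Posterior log-odds = -1.0174, so posterior odds = exp(-1.0174) = 0.36155. Converting, P(H|E) = 0.36155/1.3615 = 0.266.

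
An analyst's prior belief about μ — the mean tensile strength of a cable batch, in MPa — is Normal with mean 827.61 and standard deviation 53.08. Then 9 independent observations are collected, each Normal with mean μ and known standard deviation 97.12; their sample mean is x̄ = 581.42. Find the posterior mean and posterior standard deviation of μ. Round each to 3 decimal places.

Posterior mean ≈ 648.168; posterior SD ≈ 27.638

With known σ, the Normal prior is conjugate. Weight on the data is w = (n/σ²)/(n/σ² + 1/τ₀²) = 0.00095417/(0.00095417+0.00035493) = 0.72888.
Posterior mean = w·x̄ + (1−w)·μ₀ = 0.72888·581.42 + 0.27112·827.61 = 648.168. Posterior variance = 1/(0.00095417+0.00035493) = 763.887, so SD = 27.638.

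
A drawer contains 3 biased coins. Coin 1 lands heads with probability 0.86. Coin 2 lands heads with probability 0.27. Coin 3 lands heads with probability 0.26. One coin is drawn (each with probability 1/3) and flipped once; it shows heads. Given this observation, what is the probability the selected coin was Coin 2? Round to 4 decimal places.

P(heads|C1) = 0.86; P(heads|C2) = 0.27; P(heads|C3) = 0.26.
Prior × likelihood for each source: 0.333333·0.86=0.2867, 0.333333·0.27=0.09000, 0.333333·0.26=0.08667. Summing gives P(heads) = 0.46333.
P(Coin 2 | heads) = 0.09000 / 0.46333 = 0.1942.

Posterior probability ≈ 0.1942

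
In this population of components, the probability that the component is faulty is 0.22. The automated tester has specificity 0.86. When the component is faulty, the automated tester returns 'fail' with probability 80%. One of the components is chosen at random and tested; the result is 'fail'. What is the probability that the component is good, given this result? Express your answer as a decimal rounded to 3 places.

Write H for 'the component is faulty'. Prior odds H:¬H = 0.22/0.78 = 0.28205. For the 'fail' outcome, the likelihood ratio is 0.8/0.14 = 5.7143.
Posterior odds = 0.28205 × 5.7143 = 1.6117, so P(H|E) = 1.6117/(1+1.6117) = 0.617. Then P(¬H|E) = 1 − 0.617 = 0.383.

P(¬H | E) ≈ 0.383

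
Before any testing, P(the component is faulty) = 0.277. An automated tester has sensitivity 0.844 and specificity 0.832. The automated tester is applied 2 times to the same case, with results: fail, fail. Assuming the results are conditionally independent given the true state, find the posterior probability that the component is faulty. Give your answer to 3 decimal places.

Posterior P(H) ≈ 0.906

With H the event that the component is faulty, the joint likelihood of the observed sequence is P(data|H) = 0.844·0.844 = 0.71234 and P(data|¬H) = 0.168·0.168 = 0.028224.
Bayes: P(H|data) = 0.277·0.71234 / (0.277·0.71234 + 0.723·0.028224) = 0.19732/0.21772 = 0.9063.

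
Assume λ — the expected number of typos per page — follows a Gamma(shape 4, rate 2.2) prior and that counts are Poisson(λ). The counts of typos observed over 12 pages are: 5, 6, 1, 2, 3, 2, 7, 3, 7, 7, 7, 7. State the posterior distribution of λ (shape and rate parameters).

Posterior: Gamma(shape=61, rate=14.2)

Total count ∑xᵢ = 57 over n = 12 pages.
Gamma is conjugate to the Poisson likelihood: posterior is Gamma(shape = 4+57 = 61, rate = 2.2+12 = 14.2).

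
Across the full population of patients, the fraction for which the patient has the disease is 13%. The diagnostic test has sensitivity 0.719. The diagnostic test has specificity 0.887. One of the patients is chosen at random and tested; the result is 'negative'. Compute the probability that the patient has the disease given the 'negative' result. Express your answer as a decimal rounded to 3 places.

Write H for 'the patient has the disease'. Prior odds H:¬H = 0.13/0.87 = 0.14943. For the 'negative' outcome, the likelihood ratio is 0.281/0.887 = 0.31680.
Posterior odds = 0.14943 × 0.31680 = 0.047338, so P(H|E) = 0.047338/(1+0.047338) = 0.045.

P(H | E) ≈ 0.045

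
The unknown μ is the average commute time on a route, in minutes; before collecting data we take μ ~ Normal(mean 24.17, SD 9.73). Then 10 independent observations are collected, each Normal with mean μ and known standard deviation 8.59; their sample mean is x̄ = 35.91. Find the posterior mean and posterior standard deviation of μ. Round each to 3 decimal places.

With known σ, the Normal prior is conjugate. Weight on the data is w = (n/σ²)/(n/σ² + 1/τ₀²) = 0.135523/(0.135523+0.0105627) = 0.92770.
Posterior mean = w·x̄ + (1−w)·μ₀ = 0.92770·35.91 + 0.072305·24.17 = 35.061. Posterior variance = 1/(0.135523+0.0105627) = 6.84529, so SD = 2.616.

Posterior mean ≈ 35.061; posterior SD ≈ 2.616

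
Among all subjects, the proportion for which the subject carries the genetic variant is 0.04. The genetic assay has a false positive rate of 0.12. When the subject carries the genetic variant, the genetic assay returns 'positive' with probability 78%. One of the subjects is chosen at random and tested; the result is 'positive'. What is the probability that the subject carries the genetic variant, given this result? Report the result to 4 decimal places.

Let H be the event that the subject carries the genetic variant. P(H) = 0.04, so P(¬H) = 0.96. With E the 'positive' result, P(E|H) = 0.78 and P(E|¬H) = 0.12.
P(E) = 0.78·0.04 + 0.12·0.96 = 0.031200 + 0.11520 = 0.14640.
By Bayes' theorem, P(H|E) = 0.031200 / 0.14640 = 0.2131.

P(H | E) ≈ 0.2131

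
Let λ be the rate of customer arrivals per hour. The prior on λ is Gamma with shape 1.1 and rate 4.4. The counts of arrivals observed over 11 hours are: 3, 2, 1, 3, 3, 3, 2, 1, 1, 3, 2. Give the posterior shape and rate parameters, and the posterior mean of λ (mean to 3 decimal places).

Total count ∑xᵢ = 24 over n = 11 hours.
Gamma is conjugate to the Poisson likelihood: posterior is Gamma(shape = 1.1+24 = 25.1, rate = 4.4+11 = 15.4).
E[λ | data] = 25.1/15.4 = 1.630.

Posterior: Gamma(shape=25.1, rate=15.4); mean ≈ 1.630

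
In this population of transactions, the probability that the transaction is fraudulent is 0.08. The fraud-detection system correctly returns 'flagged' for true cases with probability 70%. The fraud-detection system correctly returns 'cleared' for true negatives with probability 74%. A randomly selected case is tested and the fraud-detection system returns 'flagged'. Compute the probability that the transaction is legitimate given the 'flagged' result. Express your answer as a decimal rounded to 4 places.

Write H for 'the transaction is fraudulent'. Prior odds H:¬H = 0.08/0.92 = 0.086957. For the 'flagged' outcome, the likelihood ratio is 0.7/0.26 = 2.6923.
Posterior odds = 0.086957 × 2.6923 = 0.23411, so P(H|E) = 0.23411/(1+0.23411) = 0.1897. Then P(¬H|E) = 1 − 0.1897 = 0.8103.

P(¬H | E) ≈ 0.8103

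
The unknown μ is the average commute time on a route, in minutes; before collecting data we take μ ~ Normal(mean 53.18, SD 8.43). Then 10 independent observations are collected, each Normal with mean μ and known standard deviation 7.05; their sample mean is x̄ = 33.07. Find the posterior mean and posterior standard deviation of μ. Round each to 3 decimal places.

Posterior mean ≈ 34.385; posterior SD ≈ 2.155

Prior precision 1/τ₀² = 1/8.43² = 0.0140716; data precision n/σ² = 10/7.05² = 0.201197.
Posterior precision = 0.0140716 + 0.201197 = 0.215269, giving posterior SD = 1/√0.215269 = 2.155.
Posterior mean = (0.0140716·53.18 + 0.201197·33.07) / 0.215269 = 34.385.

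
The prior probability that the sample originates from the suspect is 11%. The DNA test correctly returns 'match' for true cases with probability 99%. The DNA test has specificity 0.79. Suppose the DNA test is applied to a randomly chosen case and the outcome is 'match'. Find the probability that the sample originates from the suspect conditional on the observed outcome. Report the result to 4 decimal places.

P(H | E) ≈ 0.3682

Write H for 'the sample originates from the suspect'. Prior odds H:¬H = 0.11/0.89 = 0.12360. For the 'match' outcome, the likelihood ratio is 0.99/0.21 = 4.7143.
Posterior odds = 0.12360 × 4.7143 = 0.58266, so P(H|E) = 0.58266/(1+0.58266) = 0.3682.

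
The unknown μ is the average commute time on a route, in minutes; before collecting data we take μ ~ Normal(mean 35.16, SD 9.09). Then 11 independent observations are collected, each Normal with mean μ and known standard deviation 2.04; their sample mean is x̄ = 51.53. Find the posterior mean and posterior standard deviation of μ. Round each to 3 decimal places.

With known σ, the Normal prior is conjugate. Weight on the data is w = (n/σ²)/(n/σ² + 1/τ₀²) = 2.64321/(2.64321+0.0121024) = 0.99544.
Posterior mean = w·x̄ + (1−w)·μ₀ = 0.99544·51.53 + 0.0045578·35.16 = 51.455. Posterior variance = 1/(2.64321+0.0121024) = 0.376603, so SD = 0.614.

Posterior mean ≈ 51.455; posterior SD ≈ 0.614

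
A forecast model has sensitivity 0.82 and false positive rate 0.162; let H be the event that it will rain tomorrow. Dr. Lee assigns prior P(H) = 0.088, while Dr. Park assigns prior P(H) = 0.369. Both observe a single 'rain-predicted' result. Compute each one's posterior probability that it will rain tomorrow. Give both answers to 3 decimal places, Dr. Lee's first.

P('+'|H) = 0.82, P('+'|¬H) = 0.162.
Dr. Lee: numerator 0.82·0.088 = 0.072160; evidence = 0.072160+0.162·0.912 = 0.21990; posterior = 0.328.
Dr. Park: numerator 0.82·0.369 = 0.30258; evidence = 0.30258+0.162·0.631 = 0.40480; posterior = 0.747.

Dr. Lee: 0.328; Dr. Park: 0.747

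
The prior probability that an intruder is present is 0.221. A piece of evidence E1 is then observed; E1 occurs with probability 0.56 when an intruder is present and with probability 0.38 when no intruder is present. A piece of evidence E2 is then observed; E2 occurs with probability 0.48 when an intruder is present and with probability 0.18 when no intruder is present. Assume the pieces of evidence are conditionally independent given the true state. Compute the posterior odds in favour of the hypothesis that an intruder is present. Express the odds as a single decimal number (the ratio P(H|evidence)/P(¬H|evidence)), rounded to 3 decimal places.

Prior odds = 0.221/(1−0.221) = 0.28370.
Likelihood ratio for E1 = 0.56/0.38 = 1.4737.
Likelihood ratio for E2 = 0.48/0.18 = 2.6667.
Posterior odds = prior odds × LR₁ × LR₂ = 1.1149.

Posterior odds ≈ 1.115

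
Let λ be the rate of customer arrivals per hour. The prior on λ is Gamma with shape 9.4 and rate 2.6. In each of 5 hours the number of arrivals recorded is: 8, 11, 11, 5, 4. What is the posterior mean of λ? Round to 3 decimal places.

The Poisson likelihood adds the total count to the shape and the number of exposure periods to the rate. Here ∑xᵢ = 39 and n = 5, so shape 9.4→48.4 and rate 2.6→7.6.
Posterior mean = shape/rate = 48.4/7.6 = 6.368.

Posterior mean ≈ 6.368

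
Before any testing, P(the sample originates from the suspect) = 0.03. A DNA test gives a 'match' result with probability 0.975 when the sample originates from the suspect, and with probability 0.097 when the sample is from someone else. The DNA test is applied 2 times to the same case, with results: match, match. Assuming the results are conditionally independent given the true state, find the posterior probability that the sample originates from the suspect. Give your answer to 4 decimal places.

Posterior P(H) ≈ 0.7576

With H the event that the sample originates from the suspect, the joint likelihood of the observed sequence is P(data|H) = 0.975·0.975 = 0.95062 and P(data|¬H) = 0.097·0.097 = 0.0094090.
Bayes: P(H|data) = 0.03·0.95062 / (0.03·0.95062 + 0.97·0.0094090) = 0.028519/0.037645 = 0.7576.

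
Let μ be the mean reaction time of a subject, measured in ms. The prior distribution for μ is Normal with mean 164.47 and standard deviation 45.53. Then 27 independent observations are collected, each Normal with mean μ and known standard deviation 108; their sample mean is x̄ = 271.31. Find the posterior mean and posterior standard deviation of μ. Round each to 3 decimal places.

With known σ, the Normal prior is conjugate. Weight on the data is w = (n/σ²)/(n/σ² + 1/τ₀²) = 0.00231481/(0.00231481+0.00048240) = 0.82754.
Posterior mean = w·x̄ + (1−w)·μ₀ = 0.82754·271.31 + 0.17246·164.47 = 252.885. Posterior variance = 1/(0.00231481+0.00048240) = 357.499, so SD = 18.908.

Posterior mean ≈ 252.885; posterior SD ≈ 18.908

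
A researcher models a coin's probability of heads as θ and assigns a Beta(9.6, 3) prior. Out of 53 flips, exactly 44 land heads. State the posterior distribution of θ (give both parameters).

Observing 44 successes and 9 failures updates Beta(9.6, 3) by adding the success and failure counts to the two shape parameters: α = 9.6+44 = 53.6, β = 3+9 = 12.

Posterior: Beta(53.6, 12)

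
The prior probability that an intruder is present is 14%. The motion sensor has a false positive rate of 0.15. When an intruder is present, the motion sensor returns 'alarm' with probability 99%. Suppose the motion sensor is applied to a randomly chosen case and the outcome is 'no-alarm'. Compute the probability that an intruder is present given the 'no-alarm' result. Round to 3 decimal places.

P(H | E) ≈ 0.002

Let H be the event that an intruder is present. P(H) = 0.14, so P(¬H) = 0.86. With E the 'no-alarm' result, P(E|H) = 0.01 and P(E|¬H) = 0.85.
P(E) = 0.01·0.14 + 0.85·0.86 = 0.0014000 + 0.73100 = 0.73240.
By Bayes' theorem, P(H|E) = 0.0014000 / 0.73240 = 0.002.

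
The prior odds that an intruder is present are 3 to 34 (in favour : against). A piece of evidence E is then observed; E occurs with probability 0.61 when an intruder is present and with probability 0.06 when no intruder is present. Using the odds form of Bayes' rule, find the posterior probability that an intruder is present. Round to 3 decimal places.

Posterior probability ≈ 0.473

Prior odds = 3/34 = 0.088235.
Likelihood ratio for E = 0.61/0.06 = 10.167.
Posterior odds = prior odds × LR = 0.89706.
Posterior probability = odds/(1+odds) = 0.89706/1.8971 = 0.473.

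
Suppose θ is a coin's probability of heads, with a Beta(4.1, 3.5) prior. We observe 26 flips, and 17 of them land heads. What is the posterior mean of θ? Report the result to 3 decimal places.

Posterior mean ≈ 0.628

Observing 17 successes and 9 failures updates Beta(4.1, 3.5) by adding the success and failure counts to the two shape parameters: α = 4.1+17 = 21.1, β = 3.5+9 = 12.5.
Posterior mean = α/(α+β) = 21.1/33.6 = 0.628.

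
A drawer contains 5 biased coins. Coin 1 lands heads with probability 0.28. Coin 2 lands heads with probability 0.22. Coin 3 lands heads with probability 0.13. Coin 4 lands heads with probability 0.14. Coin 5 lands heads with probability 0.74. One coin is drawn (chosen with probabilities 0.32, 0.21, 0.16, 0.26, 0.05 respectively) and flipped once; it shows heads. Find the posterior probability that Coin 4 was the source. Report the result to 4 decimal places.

Tabulate prior·likelihood by source: [1] prior 0.32, lik 0.28, product 0.08960; [2] prior 0.21, lik 0.22, product 0.04620; [3] prior 0.16, lik 0.13, product 0.02080; [4] prior 0.26, lik 0.14, product 0.03640; [5] prior 0.05, lik 0.74, product 0.03700.
Normalizing constant = 0.23000; the posterior for Coin 4 is its product over the sum, 0.03640/0.23000 = 0.1583.

Posterior probability ≈ 0.1583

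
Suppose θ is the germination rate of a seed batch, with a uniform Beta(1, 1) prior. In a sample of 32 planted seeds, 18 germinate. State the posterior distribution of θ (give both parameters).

Posterior: Beta(19, 15)

Observing 18 successes and 14 failures updates Beta(1, 1) by adding the success and failure counts to the two shape parameters: α = 1+18 = 19, β = 1+14 = 15.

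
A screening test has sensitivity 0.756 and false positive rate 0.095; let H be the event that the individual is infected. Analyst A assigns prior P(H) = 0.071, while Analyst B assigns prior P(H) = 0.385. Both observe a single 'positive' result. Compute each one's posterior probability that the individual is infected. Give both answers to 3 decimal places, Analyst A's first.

The likelihood ratio for a 'positive' result is 0.756/0.095 = 7.9579.
Analyst A: prior odds 0.071/0.929 = 0.076426; posterior odds 0.60819; posterior probability 0.378.
Analyst B: prior odds 0.385/0.615 = 0.62602; posterior odds 4.9818; posterior probability 0.833.

Analyst A: 0.378; Analyst B: 0.833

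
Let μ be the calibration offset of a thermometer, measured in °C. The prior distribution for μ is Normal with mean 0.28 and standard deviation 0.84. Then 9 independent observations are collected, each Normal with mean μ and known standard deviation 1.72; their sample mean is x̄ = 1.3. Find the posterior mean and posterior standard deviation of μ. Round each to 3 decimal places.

Posterior mean ≈ 0.976; posterior SD ≈ 0.474

Prior precision 1/τ₀² = 1/0.84² = 1.41723; data precision n/σ² = 9/1.72² = 3.04218.
Posterior precision = 1.41723 + 3.04218 = 4.45942, giving posterior SD = 1/√4.45942 = 0.474.
Posterior mean = (1.41723·0.28 + 3.04218·1.3) / 4.45942 = 0.976.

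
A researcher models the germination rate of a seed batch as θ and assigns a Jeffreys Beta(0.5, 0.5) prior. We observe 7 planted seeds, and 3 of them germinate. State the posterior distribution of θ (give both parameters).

Posterior: Beta(3.5, 4.5)

The binomial likelihood is conjugate to the Beta prior: with 3 successes and 4 failures, the posterior is Beta(0.5+3, 0.5+4) = Beta(3.5, 4.5).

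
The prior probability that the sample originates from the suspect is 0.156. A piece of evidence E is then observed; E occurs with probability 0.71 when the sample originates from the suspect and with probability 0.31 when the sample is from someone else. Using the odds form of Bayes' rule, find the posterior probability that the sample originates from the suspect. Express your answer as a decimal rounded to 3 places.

Posterior probability ≈ 0.297

Prior odds = 0.156/(1−0.156) = 0.18483. In log-odds, ln(0.18483) = -1.6883.
Add log likelihood ratio: ln(2.2903) = 0.82869.
Posterior log-odds = -0.85960, so posterior odds = exp(-0.85960) = 0.42333. Converting, P(H|E) = 0.42333/1.4233 = 0.297.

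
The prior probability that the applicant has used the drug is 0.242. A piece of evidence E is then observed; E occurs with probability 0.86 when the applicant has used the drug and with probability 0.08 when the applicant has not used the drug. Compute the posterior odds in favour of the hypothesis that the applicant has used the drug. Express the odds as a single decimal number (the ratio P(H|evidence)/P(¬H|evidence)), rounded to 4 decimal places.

Posterior odds ≈ 3.4321

Prior odds = 0.242/(1−0.242) = 0.31926.
Likelihood ratio for E = 0.86/0.08 = 10.750.
Posterior odds = prior odds × LR = 3.4321.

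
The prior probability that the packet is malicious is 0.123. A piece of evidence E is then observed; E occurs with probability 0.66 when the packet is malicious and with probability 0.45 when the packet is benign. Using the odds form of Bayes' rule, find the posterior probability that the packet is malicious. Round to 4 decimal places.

Posterior probability ≈ 0.1706

Prior odds = 0.123/(1−0.123) = 0.14025.
Likelihood ratio for E = 0.66/0.45 = 1.4667.
Posterior odds = prior odds × LR = 0.20570.
Posterior probability = odds/(1+odds) = 0.20570/1.2057 = 0.1706.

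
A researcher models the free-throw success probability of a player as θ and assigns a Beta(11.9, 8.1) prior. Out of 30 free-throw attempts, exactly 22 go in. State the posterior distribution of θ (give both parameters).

Posterior: Beta(33.9, 16.1)

Observing 22 successes and 8 failures updates Beta(11.9, 8.1) by adding the success and failure counts to the two shape parameters: α = 11.9+22 = 33.9, β = 8.1+8 = 16.1.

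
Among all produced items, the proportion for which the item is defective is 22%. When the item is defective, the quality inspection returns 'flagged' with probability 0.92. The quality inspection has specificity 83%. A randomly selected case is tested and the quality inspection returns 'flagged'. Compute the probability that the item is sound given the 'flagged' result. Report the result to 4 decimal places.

P(¬H | E) ≈ 0.3958

Let H be the event that the item is defective. P(H) = 0.22, so P(¬H) = 0.78. With E the 'flagged' result, P(E|H) = 0.92 and P(E|¬H) = 0.17.
P(E) = 0.92·0.22 + 0.17·0.78 = 0.20240 + 0.13260 = 0.33500.
By Bayes' theorem, P(H|E) = 0.20240 / 0.33500 = 0.6042. Hence P(¬H|E) = 1 − 0.6042 = 0.3958.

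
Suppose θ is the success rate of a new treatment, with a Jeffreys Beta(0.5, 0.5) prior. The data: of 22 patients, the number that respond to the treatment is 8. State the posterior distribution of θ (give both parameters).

Posterior: Beta(8.5, 14.5)

Observing 8 successes and 14 failures updates Beta(0.5, 0.5) by adding the success and failure counts to the two shape parameters: α = 0.5+8 = 8.5, β = 0.5+14 = 14.5.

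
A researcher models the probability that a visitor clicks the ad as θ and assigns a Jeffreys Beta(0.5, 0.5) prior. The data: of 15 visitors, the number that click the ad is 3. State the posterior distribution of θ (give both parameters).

Observing 3 successes and 12 failures updates Beta(0.5, 0.5) by adding the success and failure counts to the two shape parameters: α = 0.5+3 = 3.5, β = 0.5+12 = 12.5.

Posterior: Beta(3.5, 12.5)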